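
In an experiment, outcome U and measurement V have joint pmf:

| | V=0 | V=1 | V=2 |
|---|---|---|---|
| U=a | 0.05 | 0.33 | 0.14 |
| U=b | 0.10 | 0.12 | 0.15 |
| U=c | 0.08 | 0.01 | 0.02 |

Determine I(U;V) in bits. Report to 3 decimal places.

Marginals: p(U) = (0.5200, 0.3700, 0.1100), p(V) = (0.2300, 0.4600, 0.3100).
I(U;V) = Σ p(x,y)·log₂[p(x,y)/(p(x)p(y))].
  (a,0): 0.05·log₂(0.4181) = -0.0629
  (a,1): 0.33·log₂(1.3796) = 0.1532
  (a,2): 0.14·log₂(0.8685) = -0.0285
  (b,0): 0.10·log₂(1.1751) = 0.0233
  (b,1): 0.12·log₂(0.7051) = -0.0605
  (b,2): 0.15·log₂(1.3078) = 0.0581
  (c,0): 0.08·log₂(3.1621) = 0.1329
  (c,1): 0.01·log₂(0.1976) = -0.0234
  (c,2): 0.02·log₂(0.5865) = -0.0154
Sum = 0.177 bits.

0.177 bits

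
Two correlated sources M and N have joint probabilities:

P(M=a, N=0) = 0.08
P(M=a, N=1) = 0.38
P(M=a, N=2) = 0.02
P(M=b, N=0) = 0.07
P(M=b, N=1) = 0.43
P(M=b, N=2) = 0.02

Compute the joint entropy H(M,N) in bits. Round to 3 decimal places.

1.840 bits

H(M,N) = −Σ p(x,y)·log₂ p(x,y) over all 6 cells.
  cell (a,0): −0.08·log₂0.08 = 0.2915
  cell (a,1): −0.38·log₂0.38 = 0.5305
  cell (a,2): −0.02·log₂0.02 = 0.1129
  cell (b,0): −0.07·log₂0.07 = 0.2686
  cell (b,1): −0.43·log₂0.43 = 0.5236
  cell (b,2): −0.02·log₂0.02 = 0.1129
Sum = 1.840 bits.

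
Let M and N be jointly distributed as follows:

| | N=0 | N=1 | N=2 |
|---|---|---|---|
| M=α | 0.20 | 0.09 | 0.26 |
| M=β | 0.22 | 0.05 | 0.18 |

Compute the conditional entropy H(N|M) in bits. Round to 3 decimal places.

1.432 bits

Chain rule: H(N|M) = H(M,N) − H(M).
Marginals: p(M) = (0.5500, 0.4500), p(N) = (0.4200, 0.1400, 0.4400).
H(M,N) = 2.4243 bits; H(M) = 0.9928 bits.
H(N|M) = 2.4243 − 0.9928 = 1.432 bits.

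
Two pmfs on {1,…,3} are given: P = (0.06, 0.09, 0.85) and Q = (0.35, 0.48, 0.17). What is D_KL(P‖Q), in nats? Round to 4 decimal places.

D(P‖Q) = Σ p·ln(p/q).
  0.06·ln(0.06/0.35) = -0.10582
  0.09·ln(0.09/0.48) = -0.15066
  0.85·ln(0.85/0.17) = 1.36802
D(P‖Q) = 1.1115 nats.

1.1115 nats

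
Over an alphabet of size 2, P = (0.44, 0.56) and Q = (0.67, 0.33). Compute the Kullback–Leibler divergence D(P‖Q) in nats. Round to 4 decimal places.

0.1111 nats

D(P‖Q) = Σ p·ln(p/q).
  0.44·ln(0.44/0.67) = -0.18502
  0.56·ln(0.56/0.33) = 0.29615
D(P‖Q) = 0.1111 nats.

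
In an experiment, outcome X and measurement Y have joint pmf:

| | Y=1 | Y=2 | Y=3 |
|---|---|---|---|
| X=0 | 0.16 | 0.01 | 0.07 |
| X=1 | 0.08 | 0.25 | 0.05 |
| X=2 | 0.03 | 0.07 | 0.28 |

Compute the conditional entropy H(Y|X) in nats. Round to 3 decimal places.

0.794 nats

Marginals: p(X) = (0.2400, 0.3800, 0.3800), p(Y) = (0.2700, 0.3300, 0.4000).
H(Y|X) = Σ p(X) · H(Y|X=·).
  X=0: p=0.2400, H(Y|X=0) = 0.7621
  X=1: p=0.3800, H(Y|X=1) = 0.8704
  X=2: p=0.3800, H(Y|X=2) = 0.7371
Weighted sum = 0.794 nats.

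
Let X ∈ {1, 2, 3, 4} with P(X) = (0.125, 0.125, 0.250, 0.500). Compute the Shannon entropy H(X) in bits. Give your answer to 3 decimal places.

1.750 bits

H(X) = −Σ p·log₂ p.
  −(0.125)·log₂(0.125) = 0.3750
  −(0.125)·log₂(0.125) = 0.3750
  −(0.250)·log₂(0.250) = 0.5000
  −(0.500)·log₂(0.500) = 0.5000
Sum: 0.3750 + 0.3750 + 0.5000 + 0.5000 = 1.750 bits.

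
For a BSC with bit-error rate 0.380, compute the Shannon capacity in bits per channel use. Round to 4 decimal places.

0.0420 bits

Binary symmetric channel: C = 1 − h₂(ε) where h₂ is the binary entropy function.
h₂(0.380) = −0.380·log₂0.380 − 0.620·log₂0.620 = 0.9580.
C = 1 − 0.9580 = 0.0420 bits per channel use.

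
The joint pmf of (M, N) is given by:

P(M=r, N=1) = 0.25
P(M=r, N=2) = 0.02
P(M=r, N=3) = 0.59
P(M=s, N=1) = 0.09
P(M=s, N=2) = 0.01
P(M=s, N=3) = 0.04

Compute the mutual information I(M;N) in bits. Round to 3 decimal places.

Marginals: p(M) = (0.8600, 0.1400), p(N) = (0.3400, 0.0300, 0.6300).
I(M;N) = Σ p(x,y)·log₂[p(x,y)/(p(x)p(y))].
  (r,1): 0.25·log₂(0.8550) = -0.0565
  (r,2): 0.02·log₂(0.7752) = -0.0073
  (r,3): 0.59·log₂(1.0890) = 0.0725
  (s,1): 0.09·log₂(1.8908) = 0.0827
  (s,2): 0.01·log₂(2.3810) = 0.0125
  (s,3): 0.04·log₂(0.4535) = -0.0456
Sum = 0.058 bits.

0.058 bits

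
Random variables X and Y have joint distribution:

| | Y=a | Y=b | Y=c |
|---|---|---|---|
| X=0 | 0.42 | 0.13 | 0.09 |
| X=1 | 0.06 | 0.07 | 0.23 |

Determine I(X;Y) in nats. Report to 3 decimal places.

0.153 nats

Marginals: p(X) = (0.6400, 0.3600), p(Y) = (0.4800, 0.2000, 0.3200).
I(X;Y) = H(X) + H(Y) − H(X,Y).
H(X) = 0.6534, H(Y) = 1.0388, H(X,Y) = 1.5393.
I(X;Y) = 0.6534 + 1.0388 − 1.5393 = 0.153 nats.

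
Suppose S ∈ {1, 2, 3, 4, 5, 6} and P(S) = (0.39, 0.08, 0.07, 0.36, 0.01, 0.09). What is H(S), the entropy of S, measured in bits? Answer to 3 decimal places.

H(S) = −Σ p·log₂ p.
  −(0.39)·log₂(0.39) = 0.5298
  −(0.08)·log₂(0.08) = 0.2915
  −(0.07)·log₂(0.07) = 0.2686
  −(0.36)·log₂(0.36) = 0.5306
  −(0.01)·log₂(0.01) = 0.0664
  −(0.09)·log₂(0.09) = 0.3127
Sum: 0.5298 + 0.2915 + 0.2686 + 0.5306 + 0.0664 + 0.3127 = 2.000 bits.

2.000 bits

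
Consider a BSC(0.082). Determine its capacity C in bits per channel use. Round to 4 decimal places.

Binary symmetric channel: C = 1 − h₂(ε) where h₂ is the binary entropy function.
h₂(0.082) = −0.082·log₂0.082 − 0.918·log₂0.918 = 0.4092.
C = 1 − 0.4092 = 0.5908 bits per channel use.

0.5908 bits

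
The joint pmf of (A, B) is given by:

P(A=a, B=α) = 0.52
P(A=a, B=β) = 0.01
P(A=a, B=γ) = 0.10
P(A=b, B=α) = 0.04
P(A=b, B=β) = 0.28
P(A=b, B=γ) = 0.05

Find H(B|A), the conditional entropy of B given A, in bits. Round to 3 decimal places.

0.855 bits

Chain rule: H(B|A) = H(A,B) − H(A).
Marginals: p(A) = (0.6300, 0.3700), p(B) = (0.5600, 0.2900, 0.1500).
H(A,B) = 1.8053 bits; H(A) = 0.9507 bits.
H(B|A) = 1.8053 − 0.9507 = 0.855 bits.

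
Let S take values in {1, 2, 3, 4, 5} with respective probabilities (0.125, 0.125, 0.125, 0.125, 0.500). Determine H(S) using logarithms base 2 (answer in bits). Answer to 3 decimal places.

2.000 bits

H(S) = −Σ p·log₂ p.
  −(0.125)·log₂(0.125) = 0.3750
  −(0.125)·log₂(0.125) = 0.3750
  −(0.125)·log₂(0.125) = 0.3750
  −(0.125)·log₂(0.125) = 0.3750
  −(0.500)·log₂(0.500) = 0.5000
Sum: 0.3750 + 0.3750 + 0.3750 + 0.3750 + 0.5000 = 2.000 bits.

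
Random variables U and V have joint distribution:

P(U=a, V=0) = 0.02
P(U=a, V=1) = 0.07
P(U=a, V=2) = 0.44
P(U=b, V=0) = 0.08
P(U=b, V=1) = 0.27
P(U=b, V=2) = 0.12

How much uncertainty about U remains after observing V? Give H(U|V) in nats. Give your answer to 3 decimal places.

0.514 nats

Marginals: p(U) = (0.5300, 0.4700), p(V) = (0.1000, 0.3400, 0.5600).
H(U|V) = Σ p(V) · H(U|V=·).
  V=0: p=0.1000, H(U|V=0) = 0.5004
  V=1: p=0.3400, H(U|V=1) = 0.5084
  V=2: p=0.5600, H(U|V=2) = 0.5196
Weighted sum = 0.514 nats.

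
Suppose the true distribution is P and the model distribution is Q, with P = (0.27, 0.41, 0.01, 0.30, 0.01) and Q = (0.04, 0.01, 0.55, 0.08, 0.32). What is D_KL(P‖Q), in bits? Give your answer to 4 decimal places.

3.4047 bits

D(P‖Q) = Σ p·log₂(p/q).
  0.27·log₂(0.27/0.04) = 0.74382
  0.41·log₂(0.41/0.01) = 2.19660
  0.01·log₂(0.01/0.55) = -0.05781
  0.30·log₂(0.30/0.08) = 0.57207
  0.01·log₂(0.01/0.32) = -0.05000
D(P‖Q) = 3.4047 bits.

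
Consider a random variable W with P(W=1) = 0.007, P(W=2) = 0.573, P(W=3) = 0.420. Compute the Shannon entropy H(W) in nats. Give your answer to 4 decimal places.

0.7182 nats

H(W) = −Σ p·ln p.
  −(0.007)·ln(0.007) = 0.03473
  −(0.573)·ln(0.573) = 0.31909
  −(0.420)·ln(0.420) = 0.36435
Sum: 0.03473 + 0.31909 + 0.36435 = 0.7182 nats.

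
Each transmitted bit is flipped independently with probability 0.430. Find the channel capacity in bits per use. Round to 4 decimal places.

0.0142 bits

Binary symmetric channel: C = 1 − h₂(ε) where h₂ is the binary entropy function.
h₂(0.430) = −0.430·log₂0.430 − 0.570·log₂0.570 = 0.9858.
C = 1 − 0.9858 = 0.0142 bits per channel use.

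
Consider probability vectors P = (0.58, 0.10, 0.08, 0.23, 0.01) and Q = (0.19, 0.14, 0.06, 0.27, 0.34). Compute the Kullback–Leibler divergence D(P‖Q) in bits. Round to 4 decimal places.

D(P‖Q) = Σ p·log₂(p/q).
  0.58·log₂(0.58/0.19) = 0.93383
  0.10·log₂(0.10/0.14) = -0.04854
  0.08·log₂(0.08/0.06) = 0.03320
  0.23·log₂(0.23/0.27) = -0.05320
  0.01·log₂(0.01/0.34) = -0.05087
D(P‖Q) = 0.8144 bits.

0.8144 bits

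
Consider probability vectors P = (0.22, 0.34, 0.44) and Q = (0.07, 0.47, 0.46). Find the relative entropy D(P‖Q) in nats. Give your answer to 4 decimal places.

0.1223 nats

D(P‖Q) = Σ p·ln(p/q).
  0.22·ln(0.22/0.07) = 0.25193
  0.34·ln(0.34/0.47) = -0.11009
  0.44·ln(0.44/0.46) = -0.01956
D(P‖Q) = 0.1223 nats.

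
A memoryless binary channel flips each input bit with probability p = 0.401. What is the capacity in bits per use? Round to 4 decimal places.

Binary symmetric channel: C = 1 − h₂(ε) where h₂ is the binary entropy function.
h₂(0.401) = −0.401·log₂0.401 − 0.599·log₂0.599 = 0.9715.
C = 1 − 0.9715 = 0.0285 bits per channel use.

0.0285 bits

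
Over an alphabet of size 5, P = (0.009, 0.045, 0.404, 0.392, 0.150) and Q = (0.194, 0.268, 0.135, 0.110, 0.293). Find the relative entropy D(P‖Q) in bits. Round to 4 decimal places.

D(P‖Q) = Σ p·log₂(p/q).
  0.009·log₂(0.009/0.194) = -0.03987
  0.045·log₂(0.045/0.268) = -0.11584
  0.404·log₂(0.404/0.135) = 0.63888
  0.392·log₂(0.392/0.110) = 0.71867
  0.150·log₂(0.150/0.293) = -0.14489
D(P‖Q) = 1.0570 bits.

1.0570 bits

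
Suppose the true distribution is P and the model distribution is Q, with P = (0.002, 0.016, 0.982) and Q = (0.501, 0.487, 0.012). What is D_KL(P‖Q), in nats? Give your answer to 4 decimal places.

D(P‖Q) = Σ p·ln(p/q).
  0.002·ln(0.002/0.501) = -0.01105
  0.016·ln(0.016/0.487) = -0.05465
  0.982·ln(0.982/0.012) = 4.32540
D(P‖Q) = 4.2597 nats.

4.2597 nats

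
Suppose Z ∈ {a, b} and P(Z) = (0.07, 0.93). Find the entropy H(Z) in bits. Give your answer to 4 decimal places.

H(Z) = −Σ p·log₂ p.
  −(0.07)·log₂(0.07) = 0.26856
  −(0.93)·log₂(0.93) = 0.09737
Sum: 0.26856 + 0.09737 = 0.3659 bits.

0.3659 bits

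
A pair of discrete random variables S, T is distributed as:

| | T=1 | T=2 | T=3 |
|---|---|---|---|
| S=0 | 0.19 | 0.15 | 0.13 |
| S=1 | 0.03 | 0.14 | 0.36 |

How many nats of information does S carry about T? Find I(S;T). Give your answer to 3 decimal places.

0.119 nats

Marginals: p(S) = (0.4700, 0.5300), p(T) = (0.2200, 0.2900, 0.4900).
I(S;T) = H(S) + H(T) − H(S,T).
H(S) = 0.6913, H(T) = 1.0416, H(S,T) = 1.6136.
I(S;T) = 0.6913 + 1.0416 − 1.6136 = 0.119 nats.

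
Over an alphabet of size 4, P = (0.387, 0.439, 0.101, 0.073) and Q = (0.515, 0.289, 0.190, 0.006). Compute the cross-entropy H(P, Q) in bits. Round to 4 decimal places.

H(P,Q) = −Σ p·log₂ q.
  −0.387·log₂(0.515) = 0.37050
  −0.439·log₂(0.289) = 0.78619
  −0.101·log₂(0.190) = 0.24199
  −0.073·log₂(0.006) = 0.53880
H(P,Q) = 1.9375 bits.

1.9375 bits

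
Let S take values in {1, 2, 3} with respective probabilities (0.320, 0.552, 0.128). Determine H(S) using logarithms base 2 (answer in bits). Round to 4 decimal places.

1.3789 bits

H(S) = −Σ p·log₂ p.
  −(0.320)·log₂(0.320) = 0.52603
  −(0.552)·log₂(0.552) = 0.47321
  −(0.128)·log₂(0.128) = 0.37962
Sum: 0.52603 + 0.47321 + 0.37962 = 1.3789 bits.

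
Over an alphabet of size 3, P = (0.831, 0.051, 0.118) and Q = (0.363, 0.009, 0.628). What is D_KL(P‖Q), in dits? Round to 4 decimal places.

D(P‖Q) = Σ p·log₁₀(p/q).
  0.831·log₁₀(0.831/0.363) = 0.29891
  0.051·log₁₀(0.051/0.009) = 0.03842
  0.118·log₁₀(0.118/0.628) = -0.08568
D(P‖Q) = 0.2516 dits.

0.2516 dits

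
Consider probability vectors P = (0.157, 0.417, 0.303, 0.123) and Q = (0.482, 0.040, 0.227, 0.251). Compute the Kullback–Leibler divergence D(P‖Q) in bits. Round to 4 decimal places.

1.1559 bits

D(P‖Q) = Σ p·log₂(p/q).
  0.157·log₂(0.157/0.482) = -0.25407
  0.417·log₂(0.417/0.040) = 1.41028
  0.303·log₂(0.303/0.227) = 0.12624
  0.123·log₂(0.123/0.251) = -0.12657
D(P‖Q) = 1.1559 bits.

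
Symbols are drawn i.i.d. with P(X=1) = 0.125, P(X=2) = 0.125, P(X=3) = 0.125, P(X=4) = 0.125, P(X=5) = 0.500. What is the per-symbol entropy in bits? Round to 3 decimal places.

2.000 bits

H(X) = −Σ p·log₂ p.
  −(0.125)·log₂(0.125) = 0.3750
  −(0.125)·log₂(0.125) = 0.3750
  −(0.125)·log₂(0.125) = 0.3750
  −(0.125)·log₂(0.125) = 0.3750
  −(0.500)·log₂(0.500) = 0.5000
Sum: 0.3750 + 0.3750 + 0.3750 + 0.3750 + 0.5000 = 2.000 bits.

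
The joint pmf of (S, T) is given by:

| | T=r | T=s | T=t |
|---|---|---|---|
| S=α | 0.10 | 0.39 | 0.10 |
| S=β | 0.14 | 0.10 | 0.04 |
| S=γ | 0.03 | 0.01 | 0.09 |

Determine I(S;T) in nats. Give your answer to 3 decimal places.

Marginals: p(S) = (0.5900, 0.2800, 0.1300), p(T) = (0.2700, 0.5000, 0.2300).
I(S;T) = Σ p(x,y)·ln[p(x,y)/(p(x)p(y))].
  (α,r): 0.10·ln(0.6277) = -0.0466
  (α,s): 0.39·ln(1.3220) = 0.1089
  (α,t): 0.10·ln(0.7369) = -0.0305
  (β,r): 0.14·ln(1.8519) = 0.0863
  (β,s): 0.10·ln(0.7143) = -0.0336
  (β,t): 0.04·ln(0.6211) = -0.0190
  (γ,r): 0.03·ln(0.8547) = -0.0047
  (γ,s): 0.01·ln(0.1538) = -0.0187
  (γ,t): 0.09·ln(3.0100) = 0.0992
Sum = 0.141 nats.

0.141 nats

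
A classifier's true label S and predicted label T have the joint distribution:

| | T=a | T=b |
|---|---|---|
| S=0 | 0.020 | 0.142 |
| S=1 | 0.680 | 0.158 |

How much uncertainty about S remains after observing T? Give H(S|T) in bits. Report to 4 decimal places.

0.4304 bits

Chain rule: H(S|T) = H(S,T) − H(T).
Marginals: p(S) = (0.1620, 0.8380), p(T) = (0.7000, 0.3000).
H(S,T) = 1.3117 bits; H(T) = 0.8813 bits.
H(S|T) = 1.3117 − 0.8813 = 0.4304 bits.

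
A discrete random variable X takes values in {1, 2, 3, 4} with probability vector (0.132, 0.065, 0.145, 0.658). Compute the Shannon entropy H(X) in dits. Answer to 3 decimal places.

0.434 dits

H(X) = −Σ p·log₁₀ p.
  −(0.132)·log₁₀(0.132) = 0.1161
  −(0.065)·log₁₀(0.065) = 0.0772
  −(0.145)·log₁₀(0.145) = 0.1216
  −(0.658)·log₁₀(0.658) = 0.1196
Sum: 0.1161 + 0.0772 + 0.1216 + 0.1196 = 0.434 dits.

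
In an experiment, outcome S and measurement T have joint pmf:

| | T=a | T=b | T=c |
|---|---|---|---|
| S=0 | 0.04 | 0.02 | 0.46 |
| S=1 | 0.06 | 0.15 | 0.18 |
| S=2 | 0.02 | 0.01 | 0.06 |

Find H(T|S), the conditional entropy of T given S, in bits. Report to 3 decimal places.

1.003 bits

Chain rule: H(T|S) = H(S,T) − H(S).
Marginals: p(S) = (0.5200, 0.3900, 0.0900), p(T) = (0.1200, 0.1800, 0.7000).
H(S,T) = 2.3362 bits; H(S) = 1.3330 bits.
H(T|S) = 2.3362 − 1.3330 = 1.003 bits.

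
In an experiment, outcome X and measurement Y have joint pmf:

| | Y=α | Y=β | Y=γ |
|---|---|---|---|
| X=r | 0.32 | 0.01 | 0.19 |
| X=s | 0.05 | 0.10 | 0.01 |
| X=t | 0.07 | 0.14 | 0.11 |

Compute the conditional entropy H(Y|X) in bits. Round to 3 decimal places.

Marginals: p(X) = (0.5200, 0.1600, 0.3200), p(Y) = (0.4400, 0.2500, 0.3100).
H(Y|X) = Σ p(X) · H(Y|X=·).
  X=r: p=0.5200, H(Y|X=r) = 1.0714
  X=s: p=0.1600, H(Y|X=s) = 1.1982
  X=t: p=0.3200, H(Y|X=t) = 1.5310
Weighted sum = 1.239 bits.

1.239 bits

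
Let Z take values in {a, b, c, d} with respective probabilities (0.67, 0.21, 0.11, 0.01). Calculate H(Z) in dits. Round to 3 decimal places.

H(Z) = −Σ p·log₁₀ p.
  −(0.67)·log₁₀(0.67) = 0.1165
  −(0.21)·log₁₀(0.21) = 0.1423
  −(0.11)·log₁₀(0.11) = 0.1054
  −(0.01)·log₁₀(0.01) = 0.0200
Sum: 0.1165 + 0.1423 + 0.1054 + 0.0200 = 0.384 dits.

0.384 dits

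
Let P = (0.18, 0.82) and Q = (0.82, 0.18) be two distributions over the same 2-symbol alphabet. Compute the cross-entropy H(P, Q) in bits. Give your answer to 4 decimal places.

H(P,Q) = −Σ p·log₂ q.
  −0.18·log₂(0.82) = 0.05153
  −0.82·log₂(0.18) = 2.02862
H(P,Q) = 2.0802 bits.

2.0802 bits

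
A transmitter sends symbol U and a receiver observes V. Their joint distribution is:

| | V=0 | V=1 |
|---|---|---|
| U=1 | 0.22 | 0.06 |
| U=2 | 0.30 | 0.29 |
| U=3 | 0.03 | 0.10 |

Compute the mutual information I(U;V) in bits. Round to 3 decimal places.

Marginals: p(U) = (0.2800, 0.5900, 0.1300), p(V) = (0.5500, 0.4500).
I(U;V) = Σ p(x,y)·log₂[p(x,y)/(p(x)p(y))].
  (1,0): 0.22·log₂(1.4286) = 0.1132
  (1,1): 0.06·log₂(0.4762) = -0.0642
  (2,0): 0.30·log₂(0.9245) = -0.0340
  (2,1): 0.29·log₂(1.0923) = 0.0369
  (3,0): 0.03·log₂(0.4196) = -0.0376
  (3,1): 0.10·log₂(1.7094) = 0.0773
Sum = 0.092 bits.

0.092 bits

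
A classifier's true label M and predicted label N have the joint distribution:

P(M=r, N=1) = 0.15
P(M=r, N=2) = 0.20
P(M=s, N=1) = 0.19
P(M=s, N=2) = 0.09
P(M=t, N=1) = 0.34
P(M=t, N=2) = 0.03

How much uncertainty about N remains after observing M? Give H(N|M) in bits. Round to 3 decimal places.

0.749 bits

Marginals: p(M) = (0.3500, 0.2800, 0.3700), p(N) = (0.6800, 0.3200).
H(N|M) = Σ p(M) · H(N|M=·).
  M=r: p=0.3500, H(N|M=r) = 0.9852
  M=s: p=0.2800, H(N|M=s) = 0.9059
  M=t: p=0.3700, H(N|M=t) = 0.4060
Weighted sum = 0.749 bits.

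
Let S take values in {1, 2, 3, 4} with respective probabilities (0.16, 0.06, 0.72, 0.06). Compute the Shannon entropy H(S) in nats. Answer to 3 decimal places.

0.867 nats

H(S) = −Σ p·ln p.
  −(0.16)·ln(0.16) = 0.2932
  −(0.06)·ln(0.06) = 0.1688
  −(0.72)·ln(0.72) = 0.2365
  −(0.06)·ln(0.06) = 0.1688
Sum: 0.2932 + 0.1688 + 0.2365 + 0.1688 = 0.867 nats.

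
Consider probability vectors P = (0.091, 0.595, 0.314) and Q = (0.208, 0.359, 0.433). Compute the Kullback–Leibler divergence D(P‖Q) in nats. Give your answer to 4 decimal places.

D(P‖Q) = Σ p·ln(p/q).
  0.091·ln(0.091/0.208) = -0.07523
  0.595·ln(0.595/0.359) = 0.30062
  0.314·ln(0.314/0.433) = -0.10090
D(P‖Q) = 0.1245 nats.

0.1245 nats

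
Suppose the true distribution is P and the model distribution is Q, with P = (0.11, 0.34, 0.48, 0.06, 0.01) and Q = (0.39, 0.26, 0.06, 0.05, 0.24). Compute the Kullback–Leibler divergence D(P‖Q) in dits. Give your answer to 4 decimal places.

0.4036 dits

D(P‖Q) = Σ p·log₁₀(p/q).
  0.11·log₁₀(0.11/0.39) = -0.06046
  0.34·log₁₀(0.34/0.26) = 0.03961
  0.48·log₁₀(0.48/0.06) = 0.43348
  0.06·log₁₀(0.06/0.05) = 0.00475
  0.01·log₁₀(0.01/0.24) = -0.01380
D(P‖Q) = 0.4036 dits.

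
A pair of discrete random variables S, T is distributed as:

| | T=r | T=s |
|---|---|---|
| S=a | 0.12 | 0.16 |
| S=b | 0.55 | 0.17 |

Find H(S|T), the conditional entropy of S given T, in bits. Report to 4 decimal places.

0.7841 bits

Marginals: p(S) = (0.2800, 0.7200), p(T) = (0.6700, 0.3300).
H(S|T) = Σ p(T) · H(S|T=·).
  T=r: p=0.6700, H(S|T=r) = 0.6781
  T=s: p=0.3300, H(S|T=s) = 0.9993
Weighted sum = 0.7841 bits.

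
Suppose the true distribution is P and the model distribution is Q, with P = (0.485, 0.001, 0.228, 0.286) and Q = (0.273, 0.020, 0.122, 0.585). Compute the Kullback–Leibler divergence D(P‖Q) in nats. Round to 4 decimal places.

D(P‖Q) = Σ p·ln(p/q).
  0.485·ln(0.485/0.273) = 0.27872
  0.001·ln(0.001/0.020) = -0.00300
  0.228·ln(0.228/0.122) = 0.14257
  0.286·ln(0.286/0.585) = -0.20467
D(P‖Q) = 0.2136 nats.

0.2136 nats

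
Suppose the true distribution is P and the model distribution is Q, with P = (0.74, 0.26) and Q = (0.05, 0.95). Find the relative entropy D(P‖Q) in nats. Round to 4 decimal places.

1.6571 nats

D(P‖Q) = Σ p·ln(p/q).
  0.74·ln(0.74/0.05) = 1.99402
  0.26·ln(0.26/0.95) = -0.33690
D(P‖Q) = 1.6571 nats.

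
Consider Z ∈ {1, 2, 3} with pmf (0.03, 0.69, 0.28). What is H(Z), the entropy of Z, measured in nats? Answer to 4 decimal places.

H(Z) = −Σ p·ln p.
  −(0.03)·ln(0.03) = 0.10520
  −(0.69)·ln(0.69) = 0.25603
  −(0.28)·ln(0.28) = 0.35643
Sum: 0.10520 + 0.25603 + 0.35643 = 0.7177 nats.

0.7177 nats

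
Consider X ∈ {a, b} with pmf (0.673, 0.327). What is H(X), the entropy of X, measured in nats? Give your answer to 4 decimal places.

H(X) = −Σ p·ln p.
  −(0.673)·ln(0.673) = 0.26651
  −(0.327)·ln(0.327) = 0.36552
Sum: 0.26651 + 0.36552 = 0.6320 nats.

0.6320 nats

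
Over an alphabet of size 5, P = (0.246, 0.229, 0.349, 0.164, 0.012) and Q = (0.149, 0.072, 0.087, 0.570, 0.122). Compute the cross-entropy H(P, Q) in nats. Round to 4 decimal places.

2.0405 nats

H(P,Q) = −Σ p·ln q.
  −0.246·ln(0.149) = 0.46834
  −0.229·ln(0.072) = 0.60252
  −0.349·ln(0.087) = 0.85220
  −0.164·ln(0.570) = 0.09219
  −0.012·ln(0.122) = 0.02524
H(P,Q) = 2.0405 nats.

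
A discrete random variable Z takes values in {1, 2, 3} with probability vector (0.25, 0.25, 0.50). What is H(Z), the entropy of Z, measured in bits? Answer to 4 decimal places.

H(Z) = −Σ p·log₂ p.
  −(0.25)·log₂(0.25) = 0.50000
  −(0.25)·log₂(0.25) = 0.50000
  −(0.50)·log₂(0.50) = 0.50000
Sum: 0.50000 + 0.50000 + 0.50000 = 1.5000 bits.

1.5000 bits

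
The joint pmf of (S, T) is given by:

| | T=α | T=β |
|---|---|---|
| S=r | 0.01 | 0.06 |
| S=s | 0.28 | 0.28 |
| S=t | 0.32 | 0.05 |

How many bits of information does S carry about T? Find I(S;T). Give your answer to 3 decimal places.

0.152 bits

Marginals: p(S) = (0.0700, 0.5600, 0.3700), p(T) = (0.6100, 0.3900).
I(S;T) = Σ p(x,y)·log₂[p(x,y)/(p(x)p(y))].
  (r,α): 0.01·log₂(0.2342) = -0.0209
  (r,β): 0.06·log₂(2.1978) = 0.0682
  (s,α): 0.28·log₂(0.8197) = -0.0803
  (s,β): 0.28·log₂(1.2821) = 0.1004
  (t,α): 0.32·log₂(1.4178) = 0.1612
  (t,β): 0.05·log₂(0.3465) = -0.0765
Sum = 0.152 bits.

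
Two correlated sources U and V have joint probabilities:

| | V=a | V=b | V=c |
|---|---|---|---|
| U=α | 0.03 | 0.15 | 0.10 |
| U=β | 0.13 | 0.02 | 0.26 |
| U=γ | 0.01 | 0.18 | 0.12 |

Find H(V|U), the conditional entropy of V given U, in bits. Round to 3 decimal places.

1.209 bits

Chain rule: H(V|U) = H(U,V) − H(U).
Marginals: p(U) = (0.2800, 0.4100, 0.3100), p(V) = (0.1700, 0.3500, 0.4800).
H(U,V) = 2.7741 bits; H(U) = 1.5654 bits.
H(V|U) = 2.7741 − 1.5654 = 1.209 bits.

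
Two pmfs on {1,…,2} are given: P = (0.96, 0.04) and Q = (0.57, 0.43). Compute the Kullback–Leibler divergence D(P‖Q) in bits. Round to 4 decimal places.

D(P‖Q) = Σ p·log₂(p/q).
  0.96·log₂(0.96/0.57) = 0.72199
  0.04·log₂(0.04/0.43) = -0.13705
D(P‖Q) = 0.5849 bits.

0.5849 bits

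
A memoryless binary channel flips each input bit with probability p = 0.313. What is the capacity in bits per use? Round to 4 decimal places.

Binary symmetric channel: C = 1 − h₂(ε) where h₂ is the binary entropy function.
h₂(0.313) = −0.313·log₂0.313 − 0.687·log₂0.687 = 0.8966.
C = 1 − 0.8966 = 0.1034 bits per channel use.

0.1034 bits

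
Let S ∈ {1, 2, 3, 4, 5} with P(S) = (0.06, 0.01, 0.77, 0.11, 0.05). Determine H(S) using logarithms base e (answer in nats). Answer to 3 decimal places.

H(S) = −Σ p·ln p.
  −(0.06)·ln(0.06) = 0.1688
  −(0.01)·ln(0.01) = 0.0461
  −(0.77)·ln(0.77) = 0.2013
  −(0.11)·ln(0.11) = 0.2428
  −(0.05)·ln(0.05) = 0.1498
Sum: 0.1688 + 0.0461 + 0.2013 + 0.2428 + 0.1498 = 0.809 nats.

0.809 nats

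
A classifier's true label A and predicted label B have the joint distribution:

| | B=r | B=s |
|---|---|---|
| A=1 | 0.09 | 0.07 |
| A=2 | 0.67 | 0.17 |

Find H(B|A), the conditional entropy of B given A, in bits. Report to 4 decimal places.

0.7686 bits

Marginals: p(A) = (0.1600, 0.8400), p(B) = (0.7600, 0.2400).
H(B|A) = Σ p(A) · H(B|A=·).
  A=1: p=0.1600, H(B|A=1) = 0.9887
  A=2: p=0.8400, H(B|A=2) = 0.7267
Weighted sum = 0.7686 bits.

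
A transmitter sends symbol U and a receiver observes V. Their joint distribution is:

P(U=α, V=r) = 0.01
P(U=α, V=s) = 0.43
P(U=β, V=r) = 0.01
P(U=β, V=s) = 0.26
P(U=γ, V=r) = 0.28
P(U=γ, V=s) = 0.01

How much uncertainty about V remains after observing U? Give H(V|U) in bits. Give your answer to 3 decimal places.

0.193 bits

Chain rule: H(V|U) = H(U,V) − H(U).
Marginals: p(U) = (0.4400, 0.2700, 0.2900), p(V) = (0.3000, 0.7000).
H(U,V) = 1.7424 bits; H(U) = 1.5491 bits.
H(V|U) = 1.7424 − 1.5491 = 0.193 bits.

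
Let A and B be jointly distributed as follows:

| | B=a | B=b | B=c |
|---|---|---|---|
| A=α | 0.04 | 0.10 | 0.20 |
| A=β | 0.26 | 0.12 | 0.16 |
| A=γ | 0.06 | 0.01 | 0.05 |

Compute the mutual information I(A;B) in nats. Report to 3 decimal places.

0.082 nats

Marginals: p(A) = (0.3400, 0.5400, 0.1200), p(B) = (0.3600, 0.2300, 0.4100).
I(A;B) = H(A) + H(B) − H(A,B).
H(A) = 0.9540, H(B) = 1.0714, H(A,B) = 1.9434.
I(A;B) = 0.9540 + 1.0714 − 1.9434 = 0.082 nats.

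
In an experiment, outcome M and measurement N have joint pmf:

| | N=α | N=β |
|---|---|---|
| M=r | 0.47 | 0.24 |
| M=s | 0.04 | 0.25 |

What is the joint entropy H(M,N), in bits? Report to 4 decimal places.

1.6918 bits

H(M,N) = −Σ p(x,y)·log₂ p(x,y) over all 4 cells.
  cell (r,α): −0.47·log₂0.47 = 0.51196
  cell (r,β): −0.24·log₂0.24 = 0.49413
  cell (s,α): −0.04·log₂0.04 = 0.18575
  cell (s,β): −0.25·log₂0.25 = 0.50000
Sum = 1.6918 bits.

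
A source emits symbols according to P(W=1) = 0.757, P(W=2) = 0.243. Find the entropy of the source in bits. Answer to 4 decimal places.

H(W) = −Σ p·log₂ p.
  −(0.757)·log₂(0.757) = 0.30404
  −(0.243)·log₂(0.243) = 0.49596
Sum: 0.30404 + 0.49596 = 0.8000 bits.

0.8000 bits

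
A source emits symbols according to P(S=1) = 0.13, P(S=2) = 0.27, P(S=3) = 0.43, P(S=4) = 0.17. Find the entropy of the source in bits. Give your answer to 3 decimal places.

1.851 bits

H(S) = −Σ p·log₂ p.
  −(0.13)·log₂(0.13) = 0.3826
  −(0.27)·log₂(0.27) = 0.5100
  −(0.43)·log₂(0.43) = 0.5236
  −(0.17)·log₂(0.17) = 0.4346
Sum: 0.3826 + 0.5100 + 0.5236 + 0.4346 = 1.851 bits.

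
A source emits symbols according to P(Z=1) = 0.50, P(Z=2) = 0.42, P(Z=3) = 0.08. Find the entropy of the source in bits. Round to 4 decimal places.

H(Z) = −Σ p·log₂ p.
  −(0.50)·log₂(0.50) = 0.50000
  −(0.42)·log₂(0.42) = 0.52565
  −(0.08)·log₂(0.08) = 0.29151
Sum: 0.50000 + 0.52565 + 0.29151 = 1.3172 bits.

1.3172 bits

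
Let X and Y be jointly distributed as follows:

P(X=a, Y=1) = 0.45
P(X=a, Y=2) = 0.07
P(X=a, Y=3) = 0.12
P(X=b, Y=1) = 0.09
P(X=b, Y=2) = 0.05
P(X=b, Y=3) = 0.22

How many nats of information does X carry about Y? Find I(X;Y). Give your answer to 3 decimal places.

Marginals: p(X) = (0.6400, 0.3600), p(Y) = (0.5400, 0.1200, 0.3400).
I(X;Y) = H(X) + H(Y) − H(X,Y).
H(X) = 0.6534, H(Y) = 0.9540, H(X,Y) = 1.4995.
I(X;Y) = 0.6534 + 0.9540 − 1.4995 = 0.108 nats.

0.108 nats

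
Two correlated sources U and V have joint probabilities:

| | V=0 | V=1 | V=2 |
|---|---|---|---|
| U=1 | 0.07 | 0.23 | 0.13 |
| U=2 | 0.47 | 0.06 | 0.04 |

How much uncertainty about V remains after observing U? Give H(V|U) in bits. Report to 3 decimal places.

Chain rule: H(V|U) = H(U,V) − H(U).
Marginals: p(U) = (0.4300, 0.5700), p(V) = (0.5400, 0.2900, 0.1700).
H(U,V) = 2.0801 bits; H(U) = 0.9858 bits.
H(V|U) = 2.0801 − 0.9858 = 1.094 bits.

1.094 bits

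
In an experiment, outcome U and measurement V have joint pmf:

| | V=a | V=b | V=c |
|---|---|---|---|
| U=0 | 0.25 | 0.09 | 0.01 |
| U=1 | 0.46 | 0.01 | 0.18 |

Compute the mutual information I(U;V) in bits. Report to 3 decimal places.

0.166 bits

Marginals: p(U) = (0.3500, 0.6500), p(V) = (0.7100, 0.1000, 0.1900).
I(U;V) = Σ p(x,y)·log₂[p(x,y)/(p(x)p(y))].
  (0,a): 0.25·log₂(1.0060) = 0.0022
  (0,b): 0.09·log₂(2.5714) = 0.1226
  (0,c): 0.01·log₂(0.1504) = -0.0273
  (1,a): 0.46·log₂(0.9967) = -0.0022
  (1,b): 0.01·log₂(0.1538) = -0.0270
  (1,c): 0.18·log₂(1.4575) = 0.0978
Sum = 0.166 bits.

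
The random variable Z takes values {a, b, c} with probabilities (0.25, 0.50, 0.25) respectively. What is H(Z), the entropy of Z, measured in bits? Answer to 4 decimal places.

1.5000 bits

H(Z) = −Σ p·log₂ p.
  −(0.25)·log₂(0.25) = 0.50000
  −(0.50)·log₂(0.50) = 0.50000
  −(0.25)·log₂(0.25) = 0.50000
Sum: 0.50000 + 0.50000 + 0.50000 = 1.5000 bits.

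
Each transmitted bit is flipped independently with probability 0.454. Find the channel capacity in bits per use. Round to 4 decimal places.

0.0061 bits

Binary symmetric channel: C = 1 − h₂(ε) where h₂ is the binary entropy function.
h₂(0.454) = −0.454·log₂0.454 − 0.546·log₂0.546 = 0.9939.
C = 1 − 0.9939 = 0.0061 bits per channel use.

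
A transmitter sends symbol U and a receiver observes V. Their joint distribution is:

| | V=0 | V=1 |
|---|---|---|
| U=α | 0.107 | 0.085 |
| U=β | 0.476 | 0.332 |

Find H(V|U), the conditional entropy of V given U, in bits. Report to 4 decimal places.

0.9796 bits

Marginals: p(U) = (0.1920, 0.8080), p(V) = (0.5830, 0.4170).
H(V|U) = Σ p(U) · H(V|U=·).
  U=α: p=0.1920, H(V|U=α) = 0.9905
  U=β: p=0.8080, H(V|U=β) = 0.9770
Weighted sum = 0.9796 bits.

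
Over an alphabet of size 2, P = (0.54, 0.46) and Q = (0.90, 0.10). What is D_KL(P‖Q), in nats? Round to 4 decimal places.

0.4261 nats

D(P‖Q) = Σ p·ln(p/q).
  0.54·ln(0.54/0.90) = -0.27585
  0.46·ln(0.46/0.10) = 0.70199
D(P‖Q) = 0.4261 nats.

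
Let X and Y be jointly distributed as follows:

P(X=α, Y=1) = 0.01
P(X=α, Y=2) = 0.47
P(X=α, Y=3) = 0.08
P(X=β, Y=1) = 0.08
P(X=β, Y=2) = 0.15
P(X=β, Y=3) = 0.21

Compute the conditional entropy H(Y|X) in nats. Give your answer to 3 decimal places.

0.731 nats

Chain rule: H(Y|X) = H(X,Y) − H(X).
Marginals: p(X) = (0.5600, 0.4400), p(Y) = (0.0900, 0.6200, 0.2900).
H(X,Y) = 1.4173 nats; H(X) = 0.6859 nats.
H(Y|X) = 1.4173 − 0.6859 = 0.731 nats.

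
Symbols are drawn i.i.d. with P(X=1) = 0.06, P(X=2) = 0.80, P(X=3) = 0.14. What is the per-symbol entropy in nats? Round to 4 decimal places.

H(X) = −Σ p·ln p.
  −(0.06)·ln(0.06) = 0.16880
  −(0.80)·ln(0.80) = 0.17851
  −(0.14)·ln(0.14) = 0.27526
Sum: 0.16880 + 0.17851 + 0.27526 = 0.6226 nats.

0.6226 nats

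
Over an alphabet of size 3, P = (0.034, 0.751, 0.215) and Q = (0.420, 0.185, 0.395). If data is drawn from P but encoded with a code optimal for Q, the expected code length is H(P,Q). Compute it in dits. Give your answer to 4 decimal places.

0.6499 dits

H(P,Q) = −Σ p·log₁₀ q.
  −0.034·log₁₀(0.420) = 0.01281
  −0.751·log₁₀(0.185) = 0.55035
  −0.215·log₁₀(0.395) = 0.08673
H(P,Q) = 0.6499 dits.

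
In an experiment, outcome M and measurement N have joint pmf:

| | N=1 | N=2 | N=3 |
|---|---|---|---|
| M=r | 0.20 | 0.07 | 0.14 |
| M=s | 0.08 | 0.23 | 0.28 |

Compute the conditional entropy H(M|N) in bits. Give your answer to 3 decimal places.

Chain rule: H(M|N) = H(M,N) − H(N).
Marginals: p(M) = (0.4100, 0.5900), p(N) = (0.2800, 0.3000, 0.4200).
H(M,N) = 2.4234 bits; H(N) = 1.5610 bits.
H(M|N) = 2.4234 − 1.5610 = 0.862 bits.

0.862 bits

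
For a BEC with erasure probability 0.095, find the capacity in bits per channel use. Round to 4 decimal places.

Binary erasure channel: capacity C = 1 − ε.
C = 1 − 0.095 = 0.9050 bits per channel use.

0.9050 bits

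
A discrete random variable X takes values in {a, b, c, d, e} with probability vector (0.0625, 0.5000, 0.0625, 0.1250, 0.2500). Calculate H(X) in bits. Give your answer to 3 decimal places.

1.875 bits

H(X) = −Σ p·log₂ p.
  −(0.0625)·log₂(0.0625) = 0.2500
  −(0.5000)·log₂(0.5000) = 0.5000
  −(0.0625)·log₂(0.0625) = 0.2500
  −(0.1250)·log₂(0.1250) = 0.3750
  −(0.2500)·log₂(0.2500) = 0.5000
Sum: 0.2500 + 0.5000 + 0.2500 + 0.3750 + 0.5000 = 1.875 bits.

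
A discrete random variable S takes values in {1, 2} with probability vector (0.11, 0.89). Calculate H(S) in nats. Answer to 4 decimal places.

0.3465 nats

H(S) = −Σ p·ln p.
  −(0.11)·ln(0.11) = 0.24280
  −(0.89)·ln(0.89) = 0.10372
Sum: 0.24280 + 0.10372 = 0.3465 nats.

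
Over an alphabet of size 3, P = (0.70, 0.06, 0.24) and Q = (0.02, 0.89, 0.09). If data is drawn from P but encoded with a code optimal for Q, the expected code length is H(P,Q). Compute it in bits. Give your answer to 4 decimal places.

4.7945 bits

H(P,Q) = −Σ p·log₂ q.
  −0.70·log₂(0.02) = 3.95070
  −0.06·log₂(0.89) = 0.01009
  −0.24·log₂(0.09) = 0.83374
H(P,Q) = 4.7945 bits.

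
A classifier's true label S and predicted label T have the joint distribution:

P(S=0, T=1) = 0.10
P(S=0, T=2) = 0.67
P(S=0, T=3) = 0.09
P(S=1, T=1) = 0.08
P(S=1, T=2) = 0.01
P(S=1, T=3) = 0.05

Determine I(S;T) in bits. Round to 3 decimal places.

0.199 bits

Marginals: p(S) = (0.8600, 0.1400), p(T) = (0.1800, 0.6800, 0.1400).
I(S;T) = H(S) + H(T) − H(S,T).
H(S) = 0.5842, H(T) = 1.2208, H(S,T) = 1.6060.
I(S;T) = 0.5842 + 1.2208 − 1.6060 = 0.199 bits.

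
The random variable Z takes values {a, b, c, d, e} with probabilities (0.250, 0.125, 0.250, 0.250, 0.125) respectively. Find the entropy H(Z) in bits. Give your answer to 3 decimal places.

2.250 bits

H(Z) = −Σ p·log₂ p.
  −(0.250)·log₂(0.250) = 0.5000
  −(0.125)·log₂(0.125) = 0.3750
  −(0.250)·log₂(0.250) = 0.5000
  −(0.250)·log₂(0.250) = 0.5000
  −(0.125)·log₂(0.125) = 0.3750
Sum: 0.5000 + 0.3750 + 0.5000 + 0.5000 + 0.3750 = 2.250 bits.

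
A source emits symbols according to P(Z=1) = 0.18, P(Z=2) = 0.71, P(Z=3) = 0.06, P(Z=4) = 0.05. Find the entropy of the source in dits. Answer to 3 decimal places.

0.378 dits

H(Z) = −Σ p·log₁₀ p.
  −(0.18)·log₁₀(0.18) = 0.1341
  −(0.71)·log₁₀(0.71) = 0.1056
  −(0.06)·log₁₀(0.06) = 0.0733
  −(0.05)·log₁₀(0.05) = 0.0651
Sum: 0.1341 + 0.1056 + 0.0733 + 0.0651 = 0.378 dits.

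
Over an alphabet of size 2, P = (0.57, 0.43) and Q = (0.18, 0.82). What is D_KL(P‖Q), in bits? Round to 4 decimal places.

D(P‖Q) = Σ p·log₂(p/q).
  0.57·log₂(0.57/0.18) = 0.94789
  0.43·log₂(0.43/0.82) = -0.40045
D(P‖Q) = 0.5474 bits.

0.5474 bits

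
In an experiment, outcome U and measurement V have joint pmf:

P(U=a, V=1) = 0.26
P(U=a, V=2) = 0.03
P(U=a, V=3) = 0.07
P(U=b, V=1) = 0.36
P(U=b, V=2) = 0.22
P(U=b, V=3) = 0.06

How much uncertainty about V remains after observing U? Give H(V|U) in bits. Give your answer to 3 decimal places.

1.238 bits

Chain rule: H(V|U) = H(U,V) − H(U).
Marginals: p(U) = (0.3600, 0.6400), p(V) = (0.6200, 0.2500, 0.1300).
H(U,V) = 2.1803 bits; H(U) = 0.9427 bits.
H(V|U) = 2.1803 − 0.9427 = 1.238 bits.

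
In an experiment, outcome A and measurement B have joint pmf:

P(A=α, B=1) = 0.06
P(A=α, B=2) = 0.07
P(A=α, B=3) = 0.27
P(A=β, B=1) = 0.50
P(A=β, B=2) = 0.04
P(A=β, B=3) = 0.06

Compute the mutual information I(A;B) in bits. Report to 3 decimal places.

0.366 bits

Marginals: p(A) = (0.4000, 0.6000), p(B) = (0.5600, 0.1100, 0.3300).
I(A;B) = H(A) + H(B) − H(A,B).
H(A) = 0.9710, H(B) = 1.3465, H(A,B) = 1.9514.
I(A;B) = 0.9710 + 1.3465 − 1.9514 = 0.366 bits.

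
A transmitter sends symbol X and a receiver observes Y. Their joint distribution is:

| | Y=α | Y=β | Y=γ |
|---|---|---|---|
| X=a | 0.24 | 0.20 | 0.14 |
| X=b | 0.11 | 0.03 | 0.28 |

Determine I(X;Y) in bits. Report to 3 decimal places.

0.153 bits

Marginals: p(X) = (0.5800, 0.4200), p(Y) = (0.3500, 0.2300, 0.4200).
I(X;Y) = H(X) + H(Y) − H(X,Y).
H(X) = 0.9815, H(Y) = 1.5434, H(X,Y) = 2.3719.
I(X;Y) = 0.9815 + 1.5434 − 2.3719 = 0.153 bits.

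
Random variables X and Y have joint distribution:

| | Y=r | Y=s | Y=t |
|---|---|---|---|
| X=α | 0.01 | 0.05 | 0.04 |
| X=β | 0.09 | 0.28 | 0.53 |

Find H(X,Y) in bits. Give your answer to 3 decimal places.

1.781 bits

H(X,Y) = −Σ p(x,y)·log₂ p(x,y) over all 6 cells.
  cell (α,r): −0.01·log₂0.01 = 0.0664
  cell (α,s): −0.05·log₂0.05 = 0.2161
  cell (α,t): −0.04·log₂0.04 = 0.1858
  cell (β,r): −0.09·log₂0.09 = 0.3127
  cell (β,s): −0.28·log₂0.28 = 0.5142
  cell (β,t): −0.53·log₂0.53 = 0.4854
Sum = 1.781 bits.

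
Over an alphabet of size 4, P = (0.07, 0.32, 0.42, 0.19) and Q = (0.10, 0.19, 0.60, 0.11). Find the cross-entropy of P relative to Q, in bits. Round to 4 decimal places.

1.9138 bits

H(P,Q) = −Σ p·log₂ q.
  −0.07·log₂(0.10) = 0.23253
  −0.32·log₂(0.19) = 0.76670
  −0.42·log₂(0.60) = 0.30953
  −0.19·log₂(0.11) = 0.60504
H(P,Q) = 1.9138 bits.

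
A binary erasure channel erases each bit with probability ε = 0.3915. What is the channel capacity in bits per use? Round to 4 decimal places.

0.6085 bits

Binary erasure channel: capacity C = 1 − ε.
C = 1 − 0.3915 = 0.6085 bits per channel use.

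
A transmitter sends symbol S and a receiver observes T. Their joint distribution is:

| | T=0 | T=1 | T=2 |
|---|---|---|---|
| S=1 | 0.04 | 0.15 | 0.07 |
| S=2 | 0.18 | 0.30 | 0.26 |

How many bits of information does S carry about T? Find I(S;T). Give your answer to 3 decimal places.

0.017 bits

Marginals: p(S) = (0.2600, 0.7400), p(T) = (0.2200, 0.4500, 0.3300).
I(S;T) = H(S) + H(T) − H(S,T).
H(S) = 0.8267, H(T) = 1.5268, H(S,T) = 2.3365.
I(S;T) = 0.8267 + 1.5268 − 2.3365 = 0.017 bits.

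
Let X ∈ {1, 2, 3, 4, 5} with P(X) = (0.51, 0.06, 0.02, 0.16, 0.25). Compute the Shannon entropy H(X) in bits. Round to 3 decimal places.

H(X) = −Σ p·log₂ p.
  −(0.51)·log₂(0.51) = 0.4954
  −(0.06)·log₂(0.06) = 0.2435
  −(0.02)·log₂(0.02) = 0.1129
  −(0.16)·log₂(0.16) = 0.4230
  −(0.25)·log₂(0.25) = 0.5000
Sum: 0.4954 + 0.2435 + 0.1129 + 0.4230 + 0.5000 = 1.775 bits.

1.775 bits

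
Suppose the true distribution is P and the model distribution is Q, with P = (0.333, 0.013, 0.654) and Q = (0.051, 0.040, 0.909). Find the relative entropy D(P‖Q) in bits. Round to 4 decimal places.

0.5697 bits

D(P‖Q) = Σ p·log₂(p/q).
  0.333·log₂(0.333/0.051) = 0.90142
  0.013·log₂(0.013/0.040) = -0.02108
  0.654·log₂(0.654/0.909) = -0.31064
D(P‖Q) = 0.5697 bits.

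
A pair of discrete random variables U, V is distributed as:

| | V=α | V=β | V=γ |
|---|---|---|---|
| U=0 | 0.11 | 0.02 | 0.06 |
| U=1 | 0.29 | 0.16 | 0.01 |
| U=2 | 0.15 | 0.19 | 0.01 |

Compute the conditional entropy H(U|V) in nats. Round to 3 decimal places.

0.936 nats

Chain rule: H(U|V) = H(U,V) − H(V).
Marginals: p(U) = (0.1900, 0.4600, 0.3500), p(V) = (0.5500, 0.3700, 0.0800).
H(U,V) = 1.8343 nats; H(V) = 0.8987 nats.
H(U|V) = 1.8343 − 0.8987 = 0.936 nats.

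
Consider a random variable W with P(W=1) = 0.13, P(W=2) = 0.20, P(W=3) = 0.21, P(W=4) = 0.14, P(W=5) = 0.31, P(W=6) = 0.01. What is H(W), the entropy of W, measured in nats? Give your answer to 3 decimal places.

H(W) = −Σ p·ln p.
  −(0.13)·ln(0.13) = 0.2652
  −(0.20)·ln(0.20) = 0.3219
  −(0.21)·ln(0.21) = 0.3277
  −(0.14)·ln(0.14) = 0.2753
  −(0.31)·ln(0.31) = 0.3631
  −(0.01)·ln(0.01) = 0.0461
Sum: 0.2652 + 0.3219 + 0.3277 + 0.2753 + 0.3631 + 0.0461 = 1.599 nats.

1.599 nats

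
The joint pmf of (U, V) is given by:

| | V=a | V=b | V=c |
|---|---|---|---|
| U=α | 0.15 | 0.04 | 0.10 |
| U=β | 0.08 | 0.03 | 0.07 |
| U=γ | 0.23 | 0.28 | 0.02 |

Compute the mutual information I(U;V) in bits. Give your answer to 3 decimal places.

Marginals: p(U) = (0.2900, 0.1800, 0.5300), p(V) = (0.4600, 0.3500, 0.1900).
I(U;V) = H(U) + H(V) − H(U,V).
H(U) = 1.4487, H(V) = 1.5007, H(U,V) = 2.7551.
I(U;V) = 1.4487 + 1.5007 − 2.7551 = 0.194 bits.

0.194 bits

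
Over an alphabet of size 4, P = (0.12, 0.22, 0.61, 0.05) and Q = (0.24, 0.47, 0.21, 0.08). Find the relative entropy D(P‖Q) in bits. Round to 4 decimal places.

0.5436 bits

D(P‖Q) = Σ p·log₂(p/q).
  0.12·log₂(0.12/0.24) = -0.12000
  0.22·log₂(0.22/0.47) = -0.24093
  0.61·log₂(0.61/0.21) = 0.93844
  0.05·log₂(0.05/0.08) = -0.03390
D(P‖Q) = 0.5436 bits.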